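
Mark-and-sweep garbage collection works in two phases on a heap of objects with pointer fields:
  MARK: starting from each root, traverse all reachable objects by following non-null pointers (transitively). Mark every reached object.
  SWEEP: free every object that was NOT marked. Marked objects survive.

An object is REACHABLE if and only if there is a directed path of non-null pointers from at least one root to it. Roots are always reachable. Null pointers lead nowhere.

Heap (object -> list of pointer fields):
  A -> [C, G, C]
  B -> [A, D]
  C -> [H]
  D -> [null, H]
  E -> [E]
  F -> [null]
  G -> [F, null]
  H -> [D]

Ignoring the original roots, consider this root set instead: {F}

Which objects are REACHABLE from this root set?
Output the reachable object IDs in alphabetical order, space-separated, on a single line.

Roots: F
Mark F: refs=null, marked=F
Unmarked (collected): A B C D E G H

Answer: F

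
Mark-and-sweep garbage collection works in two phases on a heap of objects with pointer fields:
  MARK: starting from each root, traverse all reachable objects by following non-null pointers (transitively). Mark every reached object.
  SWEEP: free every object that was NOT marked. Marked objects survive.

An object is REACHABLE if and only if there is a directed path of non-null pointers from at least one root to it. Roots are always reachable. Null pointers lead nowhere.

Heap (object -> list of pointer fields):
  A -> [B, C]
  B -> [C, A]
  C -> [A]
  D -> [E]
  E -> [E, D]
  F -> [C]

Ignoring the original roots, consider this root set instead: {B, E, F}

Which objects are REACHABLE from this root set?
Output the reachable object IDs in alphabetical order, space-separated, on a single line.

Roots: B E F
Mark B: refs=C A, marked=B
Mark E: refs=E D, marked=B E
Mark F: refs=C, marked=B E F
Mark C: refs=A, marked=B C E F
Mark A: refs=B C, marked=A B C E F
Mark D: refs=E, marked=A B C D E F
Unmarked (collected): (none)

Answer: A B C D E F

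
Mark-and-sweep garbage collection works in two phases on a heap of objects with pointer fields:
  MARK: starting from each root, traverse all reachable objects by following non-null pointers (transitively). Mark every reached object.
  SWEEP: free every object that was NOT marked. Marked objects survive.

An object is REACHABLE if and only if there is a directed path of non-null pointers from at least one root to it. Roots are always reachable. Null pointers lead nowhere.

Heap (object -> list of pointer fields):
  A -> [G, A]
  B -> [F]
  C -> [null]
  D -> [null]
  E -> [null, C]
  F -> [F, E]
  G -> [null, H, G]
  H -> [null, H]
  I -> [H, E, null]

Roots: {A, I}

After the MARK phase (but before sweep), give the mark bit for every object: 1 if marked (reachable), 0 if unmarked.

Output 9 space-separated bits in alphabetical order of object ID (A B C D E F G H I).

Roots: A I
Mark A: refs=G A, marked=A
Mark I: refs=H E null, marked=A I
Mark G: refs=null H G, marked=A G I
Mark H: refs=null H, marked=A G H I
Mark E: refs=null C, marked=A E G H I
Mark C: refs=null, marked=A C E G H I
Unmarked (collected): B D F

Answer: 1 0 1 0 1 0 1 1 1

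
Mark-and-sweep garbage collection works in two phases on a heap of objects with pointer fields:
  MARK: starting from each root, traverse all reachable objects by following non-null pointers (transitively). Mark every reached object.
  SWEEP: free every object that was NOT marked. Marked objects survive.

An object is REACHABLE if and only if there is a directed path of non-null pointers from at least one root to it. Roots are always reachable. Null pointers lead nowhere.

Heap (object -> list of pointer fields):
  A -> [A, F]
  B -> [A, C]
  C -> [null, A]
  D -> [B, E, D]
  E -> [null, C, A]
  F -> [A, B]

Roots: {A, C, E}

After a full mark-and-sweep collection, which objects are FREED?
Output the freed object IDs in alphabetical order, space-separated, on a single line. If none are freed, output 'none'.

Roots: A C E
Mark A: refs=A F, marked=A
Mark C: refs=null A, marked=A C
Mark E: refs=null C A, marked=A C E
Mark F: refs=A B, marked=A C E F
Mark B: refs=A C, marked=A B C E F
Unmarked (collected): D

Answer: D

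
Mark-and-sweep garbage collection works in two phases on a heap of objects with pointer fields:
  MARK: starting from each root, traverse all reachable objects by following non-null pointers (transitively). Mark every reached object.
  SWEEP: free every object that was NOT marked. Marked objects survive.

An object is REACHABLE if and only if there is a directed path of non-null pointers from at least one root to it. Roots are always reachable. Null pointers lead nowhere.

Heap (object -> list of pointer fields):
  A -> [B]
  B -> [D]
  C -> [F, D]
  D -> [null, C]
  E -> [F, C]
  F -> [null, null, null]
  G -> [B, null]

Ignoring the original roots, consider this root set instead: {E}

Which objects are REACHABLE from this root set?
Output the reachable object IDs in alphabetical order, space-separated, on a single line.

Roots: E
Mark E: refs=F C, marked=E
Mark F: refs=null null null, marked=E F
Mark C: refs=F D, marked=C E F
Mark D: refs=null C, marked=C D E F
Unmarked (collected): A B G

Answer: C D E F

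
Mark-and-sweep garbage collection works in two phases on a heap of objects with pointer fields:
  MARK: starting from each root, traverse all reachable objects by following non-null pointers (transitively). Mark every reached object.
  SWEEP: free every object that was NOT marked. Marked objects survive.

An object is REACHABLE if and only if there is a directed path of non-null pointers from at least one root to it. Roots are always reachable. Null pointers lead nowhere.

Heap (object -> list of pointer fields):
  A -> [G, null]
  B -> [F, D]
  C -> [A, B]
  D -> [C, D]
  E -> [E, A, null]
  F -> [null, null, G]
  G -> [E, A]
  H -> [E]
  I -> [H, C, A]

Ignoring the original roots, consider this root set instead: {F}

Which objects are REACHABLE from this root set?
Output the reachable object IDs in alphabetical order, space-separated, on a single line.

Roots: F
Mark F: refs=null null G, marked=F
Mark G: refs=E A, marked=F G
Mark E: refs=E A null, marked=E F G
Mark A: refs=G null, marked=A E F G
Unmarked (collected): B C D H I

Answer: A E F G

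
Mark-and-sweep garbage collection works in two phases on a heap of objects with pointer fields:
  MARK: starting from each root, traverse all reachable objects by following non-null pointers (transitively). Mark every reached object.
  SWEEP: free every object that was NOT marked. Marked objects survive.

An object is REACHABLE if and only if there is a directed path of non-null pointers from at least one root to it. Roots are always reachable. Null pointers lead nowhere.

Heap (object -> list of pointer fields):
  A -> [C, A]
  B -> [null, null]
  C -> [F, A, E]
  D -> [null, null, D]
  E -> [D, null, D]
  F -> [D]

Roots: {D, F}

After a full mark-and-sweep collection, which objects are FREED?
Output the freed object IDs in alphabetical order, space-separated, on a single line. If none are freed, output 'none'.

Roots: D F
Mark D: refs=null null D, marked=D
Mark F: refs=D, marked=D F
Unmarked (collected): A B C E

Answer: A B C E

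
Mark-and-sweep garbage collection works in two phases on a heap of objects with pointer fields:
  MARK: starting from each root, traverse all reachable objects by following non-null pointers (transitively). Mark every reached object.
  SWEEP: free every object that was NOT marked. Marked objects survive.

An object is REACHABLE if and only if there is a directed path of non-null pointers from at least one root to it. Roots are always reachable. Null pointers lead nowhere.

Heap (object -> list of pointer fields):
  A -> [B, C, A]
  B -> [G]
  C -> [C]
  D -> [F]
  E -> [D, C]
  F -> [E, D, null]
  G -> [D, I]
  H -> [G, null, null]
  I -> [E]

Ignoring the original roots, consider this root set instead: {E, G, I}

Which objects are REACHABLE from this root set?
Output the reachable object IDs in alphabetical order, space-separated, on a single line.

Roots: E G I
Mark E: refs=D C, marked=E
Mark G: refs=D I, marked=E G
Mark I: refs=E, marked=E G I
Mark D: refs=F, marked=D E G I
Mark C: refs=C, marked=C D E G I
Mark F: refs=E D null, marked=C D E F G I
Unmarked (collected): A B H

Answer: C D E F G I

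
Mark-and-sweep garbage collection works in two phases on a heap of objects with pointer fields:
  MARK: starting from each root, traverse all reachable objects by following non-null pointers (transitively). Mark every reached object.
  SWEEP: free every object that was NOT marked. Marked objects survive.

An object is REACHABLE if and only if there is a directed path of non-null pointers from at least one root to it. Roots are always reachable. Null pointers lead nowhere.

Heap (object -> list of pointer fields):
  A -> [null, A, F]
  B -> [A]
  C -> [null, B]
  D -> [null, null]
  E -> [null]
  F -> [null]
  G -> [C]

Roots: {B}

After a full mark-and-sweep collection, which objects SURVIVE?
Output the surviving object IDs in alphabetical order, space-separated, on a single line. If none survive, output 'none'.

Answer: A B F

Derivation:
Roots: B
Mark B: refs=A, marked=B
Mark A: refs=null A F, marked=A B
Mark F: refs=null, marked=A B F
Unmarked (collected): C D E G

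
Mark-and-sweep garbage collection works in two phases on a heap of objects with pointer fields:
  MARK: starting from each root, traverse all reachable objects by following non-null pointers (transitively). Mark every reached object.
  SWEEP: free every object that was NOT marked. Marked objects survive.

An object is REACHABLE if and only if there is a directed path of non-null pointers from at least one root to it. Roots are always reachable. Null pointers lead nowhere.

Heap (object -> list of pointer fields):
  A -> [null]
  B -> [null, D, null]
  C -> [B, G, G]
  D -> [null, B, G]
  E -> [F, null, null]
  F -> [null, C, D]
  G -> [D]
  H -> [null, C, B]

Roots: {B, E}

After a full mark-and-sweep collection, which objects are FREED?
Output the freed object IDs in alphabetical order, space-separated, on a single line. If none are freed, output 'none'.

Answer: A H

Derivation:
Roots: B E
Mark B: refs=null D null, marked=B
Mark E: refs=F null null, marked=B E
Mark D: refs=null B G, marked=B D E
Mark F: refs=null C D, marked=B D E F
Mark G: refs=D, marked=B D E F G
Mark C: refs=B G G, marked=B C D E F G
Unmarked (collected): A H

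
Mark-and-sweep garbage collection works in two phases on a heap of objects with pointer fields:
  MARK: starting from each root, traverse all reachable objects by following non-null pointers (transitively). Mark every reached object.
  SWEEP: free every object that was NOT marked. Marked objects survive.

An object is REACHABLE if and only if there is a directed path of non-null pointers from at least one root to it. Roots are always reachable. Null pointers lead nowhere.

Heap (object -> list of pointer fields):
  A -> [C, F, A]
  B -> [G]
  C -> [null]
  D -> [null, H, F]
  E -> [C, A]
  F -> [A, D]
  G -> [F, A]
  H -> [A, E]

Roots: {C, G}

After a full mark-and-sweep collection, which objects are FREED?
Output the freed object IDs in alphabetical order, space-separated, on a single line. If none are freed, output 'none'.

Answer: B

Derivation:
Roots: C G
Mark C: refs=null, marked=C
Mark G: refs=F A, marked=C G
Mark F: refs=A D, marked=C F G
Mark A: refs=C F A, marked=A C F G
Mark D: refs=null H F, marked=A C D F G
Mark H: refs=A E, marked=A C D F G H
Mark E: refs=C A, marked=A C D E F G H
Unmarked (collected): B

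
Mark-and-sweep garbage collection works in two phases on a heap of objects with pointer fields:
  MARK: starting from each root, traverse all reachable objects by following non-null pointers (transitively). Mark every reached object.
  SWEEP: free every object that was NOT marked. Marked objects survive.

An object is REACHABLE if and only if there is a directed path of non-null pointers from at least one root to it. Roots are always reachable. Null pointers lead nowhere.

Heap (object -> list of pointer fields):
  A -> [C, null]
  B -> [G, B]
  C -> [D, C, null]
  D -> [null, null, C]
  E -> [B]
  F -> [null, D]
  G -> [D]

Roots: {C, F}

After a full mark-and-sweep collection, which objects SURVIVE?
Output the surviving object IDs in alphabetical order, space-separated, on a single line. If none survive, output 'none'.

Answer: C D F

Derivation:
Roots: C F
Mark C: refs=D C null, marked=C
Mark F: refs=null D, marked=C F
Mark D: refs=null null C, marked=C D F
Unmarked (collected): A B E G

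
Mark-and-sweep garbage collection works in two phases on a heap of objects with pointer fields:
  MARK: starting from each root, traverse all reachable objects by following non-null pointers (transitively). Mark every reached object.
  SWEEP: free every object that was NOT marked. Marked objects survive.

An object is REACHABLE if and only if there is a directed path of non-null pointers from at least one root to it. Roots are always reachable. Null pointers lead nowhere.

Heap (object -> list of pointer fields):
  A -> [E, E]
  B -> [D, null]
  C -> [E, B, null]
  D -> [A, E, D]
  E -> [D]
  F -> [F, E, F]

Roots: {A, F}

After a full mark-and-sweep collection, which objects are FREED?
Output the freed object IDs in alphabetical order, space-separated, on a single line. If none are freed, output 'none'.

Roots: A F
Mark A: refs=E E, marked=A
Mark F: refs=F E F, marked=A F
Mark E: refs=D, marked=A E F
Mark D: refs=A E D, marked=A D E F
Unmarked (collected): B C

Answer: B C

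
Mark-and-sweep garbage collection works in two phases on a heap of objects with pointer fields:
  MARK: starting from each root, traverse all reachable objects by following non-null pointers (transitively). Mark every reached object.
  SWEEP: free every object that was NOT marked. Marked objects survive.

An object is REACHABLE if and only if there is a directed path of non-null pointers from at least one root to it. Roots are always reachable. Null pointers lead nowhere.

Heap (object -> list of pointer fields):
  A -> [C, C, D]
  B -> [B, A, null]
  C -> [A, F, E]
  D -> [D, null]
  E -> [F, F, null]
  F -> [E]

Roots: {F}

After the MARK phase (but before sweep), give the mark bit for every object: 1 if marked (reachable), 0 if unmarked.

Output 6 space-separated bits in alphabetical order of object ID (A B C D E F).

Roots: F
Mark F: refs=E, marked=F
Mark E: refs=F F null, marked=E F
Unmarked (collected): A B C D

Answer: 0 0 0 0 1 1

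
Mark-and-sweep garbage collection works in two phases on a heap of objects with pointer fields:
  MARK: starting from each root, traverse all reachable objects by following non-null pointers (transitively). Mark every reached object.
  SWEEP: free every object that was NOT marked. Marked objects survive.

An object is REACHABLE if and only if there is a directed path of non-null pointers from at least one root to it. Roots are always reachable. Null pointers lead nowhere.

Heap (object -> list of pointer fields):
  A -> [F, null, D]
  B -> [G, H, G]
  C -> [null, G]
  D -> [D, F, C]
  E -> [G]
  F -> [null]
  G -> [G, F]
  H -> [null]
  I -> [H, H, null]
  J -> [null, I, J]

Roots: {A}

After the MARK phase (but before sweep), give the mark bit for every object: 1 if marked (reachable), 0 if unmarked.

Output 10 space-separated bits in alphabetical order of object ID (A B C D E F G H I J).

Roots: A
Mark A: refs=F null D, marked=A
Mark F: refs=null, marked=A F
Mark D: refs=D F C, marked=A D F
Mark C: refs=null G, marked=A C D F
Mark G: refs=G F, marked=A C D F G
Unmarked (collected): B E H I J

Answer: 1 0 1 1 0 1 1 0 0 0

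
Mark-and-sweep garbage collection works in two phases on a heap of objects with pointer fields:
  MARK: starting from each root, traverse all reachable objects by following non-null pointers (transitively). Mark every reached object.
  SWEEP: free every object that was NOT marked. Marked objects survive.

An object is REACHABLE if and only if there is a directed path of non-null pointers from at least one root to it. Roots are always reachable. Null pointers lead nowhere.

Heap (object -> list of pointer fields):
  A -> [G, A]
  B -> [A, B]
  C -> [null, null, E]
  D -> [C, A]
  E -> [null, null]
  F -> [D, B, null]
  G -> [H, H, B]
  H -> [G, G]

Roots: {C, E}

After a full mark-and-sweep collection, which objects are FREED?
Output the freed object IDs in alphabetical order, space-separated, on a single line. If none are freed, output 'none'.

Answer: A B D F G H

Derivation:
Roots: C E
Mark C: refs=null null E, marked=C
Mark E: refs=null null, marked=C E
Unmarked (collected): A B D F G H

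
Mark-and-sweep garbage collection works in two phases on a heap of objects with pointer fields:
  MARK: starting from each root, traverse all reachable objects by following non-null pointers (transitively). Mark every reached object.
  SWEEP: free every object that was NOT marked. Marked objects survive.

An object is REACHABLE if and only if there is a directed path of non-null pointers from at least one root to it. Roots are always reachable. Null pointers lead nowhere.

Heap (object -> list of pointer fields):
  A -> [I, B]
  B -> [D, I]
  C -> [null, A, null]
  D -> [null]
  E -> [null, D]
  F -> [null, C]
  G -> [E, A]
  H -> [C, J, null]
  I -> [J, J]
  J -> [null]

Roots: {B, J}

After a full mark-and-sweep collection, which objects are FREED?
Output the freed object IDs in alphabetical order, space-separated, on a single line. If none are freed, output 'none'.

Answer: A C E F G H

Derivation:
Roots: B J
Mark B: refs=D I, marked=B
Mark J: refs=null, marked=B J
Mark D: refs=null, marked=B D J
Mark I: refs=J J, marked=B D I J
Unmarked (collected): A C E F G H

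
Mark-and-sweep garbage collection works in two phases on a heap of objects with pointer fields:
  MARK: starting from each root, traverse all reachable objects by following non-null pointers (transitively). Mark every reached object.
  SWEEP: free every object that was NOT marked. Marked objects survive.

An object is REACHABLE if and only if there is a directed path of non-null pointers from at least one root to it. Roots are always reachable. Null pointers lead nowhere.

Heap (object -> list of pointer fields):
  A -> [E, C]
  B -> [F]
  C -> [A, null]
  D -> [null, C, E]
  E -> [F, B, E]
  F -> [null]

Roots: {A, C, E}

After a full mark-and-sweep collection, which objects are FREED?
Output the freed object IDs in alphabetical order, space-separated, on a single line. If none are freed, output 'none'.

Roots: A C E
Mark A: refs=E C, marked=A
Mark C: refs=A null, marked=A C
Mark E: refs=F B E, marked=A C E
Mark F: refs=null, marked=A C E F
Mark B: refs=F, marked=A B C E F
Unmarked (collected): D

Answer: D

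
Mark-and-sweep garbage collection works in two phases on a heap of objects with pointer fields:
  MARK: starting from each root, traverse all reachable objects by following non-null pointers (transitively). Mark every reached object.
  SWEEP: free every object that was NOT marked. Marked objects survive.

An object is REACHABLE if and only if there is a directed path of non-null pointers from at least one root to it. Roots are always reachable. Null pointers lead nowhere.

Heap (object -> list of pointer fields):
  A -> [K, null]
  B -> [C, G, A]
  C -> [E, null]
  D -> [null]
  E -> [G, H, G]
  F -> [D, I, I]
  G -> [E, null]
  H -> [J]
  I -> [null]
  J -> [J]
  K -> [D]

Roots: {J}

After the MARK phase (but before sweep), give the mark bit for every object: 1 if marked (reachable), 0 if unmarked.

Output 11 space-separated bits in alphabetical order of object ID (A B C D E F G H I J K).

Roots: J
Mark J: refs=J, marked=J
Unmarked (collected): A B C D E F G H I K

Answer: 0 0 0 0 0 0 0 0 0 1 0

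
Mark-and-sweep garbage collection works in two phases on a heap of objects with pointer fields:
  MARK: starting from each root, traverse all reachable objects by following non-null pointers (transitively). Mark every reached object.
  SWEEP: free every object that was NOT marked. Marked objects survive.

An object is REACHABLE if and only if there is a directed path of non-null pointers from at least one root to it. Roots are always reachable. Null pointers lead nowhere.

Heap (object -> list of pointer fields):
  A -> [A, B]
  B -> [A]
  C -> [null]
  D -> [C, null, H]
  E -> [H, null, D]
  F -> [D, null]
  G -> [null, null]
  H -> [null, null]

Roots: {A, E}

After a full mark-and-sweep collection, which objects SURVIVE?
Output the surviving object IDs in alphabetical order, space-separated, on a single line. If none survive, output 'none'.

Roots: A E
Mark A: refs=A B, marked=A
Mark E: refs=H null D, marked=A E
Mark B: refs=A, marked=A B E
Mark H: refs=null null, marked=A B E H
Mark D: refs=C null H, marked=A B D E H
Mark C: refs=null, marked=A B C D E H
Unmarked (collected): F G

Answer: A B C D E H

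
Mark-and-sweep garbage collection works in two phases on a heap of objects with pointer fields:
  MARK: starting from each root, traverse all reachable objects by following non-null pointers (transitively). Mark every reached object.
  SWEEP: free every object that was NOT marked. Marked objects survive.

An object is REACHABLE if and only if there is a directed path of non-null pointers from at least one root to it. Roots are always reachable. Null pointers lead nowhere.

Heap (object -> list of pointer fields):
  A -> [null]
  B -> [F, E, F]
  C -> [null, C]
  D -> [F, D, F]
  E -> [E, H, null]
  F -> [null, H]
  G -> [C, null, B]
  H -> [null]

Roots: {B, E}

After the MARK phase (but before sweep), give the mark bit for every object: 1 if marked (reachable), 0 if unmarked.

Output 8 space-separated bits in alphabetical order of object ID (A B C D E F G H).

Roots: B E
Mark B: refs=F E F, marked=B
Mark E: refs=E H null, marked=B E
Mark F: refs=null H, marked=B E F
Mark H: refs=null, marked=B E F H
Unmarked (collected): A C D G

Answer: 0 1 0 0 1 1 0 1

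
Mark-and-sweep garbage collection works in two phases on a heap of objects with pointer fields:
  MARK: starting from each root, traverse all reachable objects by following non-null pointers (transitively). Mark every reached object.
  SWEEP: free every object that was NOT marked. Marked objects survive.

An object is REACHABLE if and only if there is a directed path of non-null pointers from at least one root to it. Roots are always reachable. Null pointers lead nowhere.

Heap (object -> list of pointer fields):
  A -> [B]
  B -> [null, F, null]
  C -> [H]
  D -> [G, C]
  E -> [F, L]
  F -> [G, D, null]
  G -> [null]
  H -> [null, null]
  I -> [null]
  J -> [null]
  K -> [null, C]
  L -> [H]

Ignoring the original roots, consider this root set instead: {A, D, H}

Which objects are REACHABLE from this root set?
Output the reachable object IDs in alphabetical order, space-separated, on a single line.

Answer: A B C D F G H

Derivation:
Roots: A D H
Mark A: refs=B, marked=A
Mark D: refs=G C, marked=A D
Mark H: refs=null null, marked=A D H
Mark B: refs=null F null, marked=A B D H
Mark G: refs=null, marked=A B D G H
Mark C: refs=H, marked=A B C D G H
Mark F: refs=G D null, marked=A B C D F G H
Unmarked (collected): E I J K L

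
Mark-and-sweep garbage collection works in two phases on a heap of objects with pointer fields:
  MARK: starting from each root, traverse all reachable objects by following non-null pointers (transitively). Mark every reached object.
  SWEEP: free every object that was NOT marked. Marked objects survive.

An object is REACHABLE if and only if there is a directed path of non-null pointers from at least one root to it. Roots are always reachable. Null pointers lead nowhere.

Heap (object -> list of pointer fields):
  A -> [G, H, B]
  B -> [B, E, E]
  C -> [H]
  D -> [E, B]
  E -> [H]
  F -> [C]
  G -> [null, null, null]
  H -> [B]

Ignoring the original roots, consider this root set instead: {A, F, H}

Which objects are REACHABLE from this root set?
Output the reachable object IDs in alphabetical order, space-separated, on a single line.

Roots: A F H
Mark A: refs=G H B, marked=A
Mark F: refs=C, marked=A F
Mark H: refs=B, marked=A F H
Mark G: refs=null null null, marked=A F G H
Mark B: refs=B E E, marked=A B F G H
Mark C: refs=H, marked=A B C F G H
Mark E: refs=H, marked=A B C E F G H
Unmarked (collected): D

Answer: A B C E F G H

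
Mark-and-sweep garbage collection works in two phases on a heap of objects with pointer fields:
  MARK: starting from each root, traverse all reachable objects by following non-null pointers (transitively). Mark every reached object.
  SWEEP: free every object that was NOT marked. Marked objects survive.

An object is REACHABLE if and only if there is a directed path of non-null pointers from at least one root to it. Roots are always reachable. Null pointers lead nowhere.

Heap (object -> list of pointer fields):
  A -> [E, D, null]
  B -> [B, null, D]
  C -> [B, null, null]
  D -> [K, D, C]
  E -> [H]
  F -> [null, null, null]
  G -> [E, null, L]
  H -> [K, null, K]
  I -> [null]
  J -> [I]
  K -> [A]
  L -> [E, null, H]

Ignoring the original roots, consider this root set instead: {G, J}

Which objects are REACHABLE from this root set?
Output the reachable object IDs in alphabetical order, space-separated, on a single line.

Answer: A B C D E G H I J K L

Derivation:
Roots: G J
Mark G: refs=E null L, marked=G
Mark J: refs=I, marked=G J
Mark E: refs=H, marked=E G J
Mark L: refs=E null H, marked=E G J L
Mark I: refs=null, marked=E G I J L
Mark H: refs=K null K, marked=E G H I J L
Mark K: refs=A, marked=E G H I J K L
Mark A: refs=E D null, marked=A E G H I J K L
Mark D: refs=K D C, marked=A D E G H I J K L
Mark C: refs=B null null, marked=A C D E G H I J K L
Mark B: refs=B null D, marked=A B C D E G H I J K L
Unmarked (collected): F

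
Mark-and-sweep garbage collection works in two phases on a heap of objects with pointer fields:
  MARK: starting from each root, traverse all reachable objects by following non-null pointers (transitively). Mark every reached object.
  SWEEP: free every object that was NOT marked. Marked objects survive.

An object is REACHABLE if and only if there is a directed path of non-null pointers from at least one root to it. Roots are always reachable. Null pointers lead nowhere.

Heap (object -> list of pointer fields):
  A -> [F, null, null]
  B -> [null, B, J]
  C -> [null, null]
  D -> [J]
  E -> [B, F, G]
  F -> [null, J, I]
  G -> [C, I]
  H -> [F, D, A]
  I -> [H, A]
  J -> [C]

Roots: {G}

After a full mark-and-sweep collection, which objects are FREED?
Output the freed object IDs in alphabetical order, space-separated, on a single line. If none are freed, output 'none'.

Answer: B E

Derivation:
Roots: G
Mark G: refs=C I, marked=G
Mark C: refs=null null, marked=C G
Mark I: refs=H A, marked=C G I
Mark H: refs=F D A, marked=C G H I
Mark A: refs=F null null, marked=A C G H I
Mark F: refs=null J I, marked=A C F G H I
Mark D: refs=J, marked=A C D F G H I
Mark J: refs=C, marked=A C D F G H I J
Unmarked (collected): B E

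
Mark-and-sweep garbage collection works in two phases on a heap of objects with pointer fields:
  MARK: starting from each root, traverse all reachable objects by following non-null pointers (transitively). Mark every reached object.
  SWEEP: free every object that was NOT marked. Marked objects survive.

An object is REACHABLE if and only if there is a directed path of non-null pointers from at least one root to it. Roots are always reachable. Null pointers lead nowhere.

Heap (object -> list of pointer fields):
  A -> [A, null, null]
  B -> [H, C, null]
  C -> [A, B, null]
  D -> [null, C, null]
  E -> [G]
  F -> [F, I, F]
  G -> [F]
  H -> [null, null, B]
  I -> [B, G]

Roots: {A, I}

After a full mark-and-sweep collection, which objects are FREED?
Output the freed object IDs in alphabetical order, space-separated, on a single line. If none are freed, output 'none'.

Roots: A I
Mark A: refs=A null null, marked=A
Mark I: refs=B G, marked=A I
Mark B: refs=H C null, marked=A B I
Mark G: refs=F, marked=A B G I
Mark H: refs=null null B, marked=A B G H I
Mark C: refs=A B null, marked=A B C G H I
Mark F: refs=F I F, marked=A B C F G H I
Unmarked (collected): D E

Answer: D E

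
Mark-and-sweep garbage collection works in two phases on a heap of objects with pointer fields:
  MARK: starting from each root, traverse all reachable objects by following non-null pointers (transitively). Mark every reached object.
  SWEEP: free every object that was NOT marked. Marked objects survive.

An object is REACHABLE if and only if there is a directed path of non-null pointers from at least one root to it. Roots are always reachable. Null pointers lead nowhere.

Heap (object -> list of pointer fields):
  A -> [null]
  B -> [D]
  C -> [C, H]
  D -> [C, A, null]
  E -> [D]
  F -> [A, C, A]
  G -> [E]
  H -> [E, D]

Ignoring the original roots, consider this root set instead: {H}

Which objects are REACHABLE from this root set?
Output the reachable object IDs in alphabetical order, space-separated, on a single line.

Answer: A C D E H

Derivation:
Roots: H
Mark H: refs=E D, marked=H
Mark E: refs=D, marked=E H
Mark D: refs=C A null, marked=D E H
Mark C: refs=C H, marked=C D E H
Mark A: refs=null, marked=A C D E H
Unmarked (collected): B F G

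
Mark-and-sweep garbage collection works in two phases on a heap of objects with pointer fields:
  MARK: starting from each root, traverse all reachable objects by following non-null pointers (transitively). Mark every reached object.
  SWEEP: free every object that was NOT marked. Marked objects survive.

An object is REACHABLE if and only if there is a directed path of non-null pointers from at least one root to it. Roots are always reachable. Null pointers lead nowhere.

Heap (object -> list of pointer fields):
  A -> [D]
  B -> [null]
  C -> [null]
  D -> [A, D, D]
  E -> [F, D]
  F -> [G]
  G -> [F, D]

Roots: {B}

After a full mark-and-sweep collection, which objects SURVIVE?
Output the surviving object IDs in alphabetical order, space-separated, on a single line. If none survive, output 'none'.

Roots: B
Mark B: refs=null, marked=B
Unmarked (collected): A C D E F G

Answer: B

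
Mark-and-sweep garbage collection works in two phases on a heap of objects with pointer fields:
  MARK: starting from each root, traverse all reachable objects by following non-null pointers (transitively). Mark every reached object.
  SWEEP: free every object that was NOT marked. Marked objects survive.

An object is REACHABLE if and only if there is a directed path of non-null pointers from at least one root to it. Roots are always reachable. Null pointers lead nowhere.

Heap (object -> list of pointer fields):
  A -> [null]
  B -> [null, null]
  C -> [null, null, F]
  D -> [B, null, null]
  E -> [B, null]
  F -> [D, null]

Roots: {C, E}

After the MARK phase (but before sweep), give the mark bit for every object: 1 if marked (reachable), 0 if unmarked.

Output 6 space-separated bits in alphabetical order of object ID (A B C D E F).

Answer: 0 1 1 1 1 1

Derivation:
Roots: C E
Mark C: refs=null null F, marked=C
Mark E: refs=B null, marked=C E
Mark F: refs=D null, marked=C E F
Mark B: refs=null null, marked=B C E F
Mark D: refs=B null null, marked=B C D E F
Unmarked (collected): A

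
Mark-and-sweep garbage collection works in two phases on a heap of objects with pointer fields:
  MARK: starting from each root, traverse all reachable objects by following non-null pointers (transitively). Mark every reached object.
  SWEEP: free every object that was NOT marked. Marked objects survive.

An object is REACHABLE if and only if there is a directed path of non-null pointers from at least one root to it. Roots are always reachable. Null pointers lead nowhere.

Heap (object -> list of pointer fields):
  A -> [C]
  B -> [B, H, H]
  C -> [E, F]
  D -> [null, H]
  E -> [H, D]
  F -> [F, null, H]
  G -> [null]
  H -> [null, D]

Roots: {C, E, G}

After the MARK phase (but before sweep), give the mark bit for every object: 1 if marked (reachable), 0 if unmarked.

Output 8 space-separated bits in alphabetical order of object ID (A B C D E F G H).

Roots: C E G
Mark C: refs=E F, marked=C
Mark E: refs=H D, marked=C E
Mark G: refs=null, marked=C E G
Mark F: refs=F null H, marked=C E F G
Mark H: refs=null D, marked=C E F G H
Mark D: refs=null H, marked=C D E F G H
Unmarked (collected): A B

Answer: 0 0 1 1 1 1 1 1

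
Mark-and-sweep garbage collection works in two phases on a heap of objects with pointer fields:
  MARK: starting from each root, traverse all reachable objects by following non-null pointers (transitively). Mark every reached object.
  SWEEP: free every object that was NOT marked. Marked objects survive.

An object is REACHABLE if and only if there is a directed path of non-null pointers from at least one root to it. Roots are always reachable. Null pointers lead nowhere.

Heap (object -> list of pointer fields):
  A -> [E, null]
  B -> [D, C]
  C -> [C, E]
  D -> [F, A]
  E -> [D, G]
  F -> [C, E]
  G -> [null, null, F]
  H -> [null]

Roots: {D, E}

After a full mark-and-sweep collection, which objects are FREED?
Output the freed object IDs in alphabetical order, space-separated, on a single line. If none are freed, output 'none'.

Answer: B H

Derivation:
Roots: D E
Mark D: refs=F A, marked=D
Mark E: refs=D G, marked=D E
Mark F: refs=C E, marked=D E F
Mark A: refs=E null, marked=A D E F
Mark G: refs=null null F, marked=A D E F G
Mark C: refs=C E, marked=A C D E F G
Unmarked (collected): B H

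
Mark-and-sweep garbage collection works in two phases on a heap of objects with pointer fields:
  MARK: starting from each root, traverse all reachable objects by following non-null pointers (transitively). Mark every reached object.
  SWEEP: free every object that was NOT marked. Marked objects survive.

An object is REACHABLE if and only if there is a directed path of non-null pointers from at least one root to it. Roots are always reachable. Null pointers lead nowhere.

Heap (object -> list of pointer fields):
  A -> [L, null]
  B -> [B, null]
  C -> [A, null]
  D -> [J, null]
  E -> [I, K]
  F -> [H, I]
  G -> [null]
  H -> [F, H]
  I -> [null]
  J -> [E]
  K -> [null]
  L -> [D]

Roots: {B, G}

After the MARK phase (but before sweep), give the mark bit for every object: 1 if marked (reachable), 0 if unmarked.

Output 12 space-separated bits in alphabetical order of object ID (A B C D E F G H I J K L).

Answer: 0 1 0 0 0 0 1 0 0 0 0 0

Derivation:
Roots: B G
Mark B: refs=B null, marked=B
Mark G: refs=null, marked=B G
Unmarked (collected): A C D E F H I J K L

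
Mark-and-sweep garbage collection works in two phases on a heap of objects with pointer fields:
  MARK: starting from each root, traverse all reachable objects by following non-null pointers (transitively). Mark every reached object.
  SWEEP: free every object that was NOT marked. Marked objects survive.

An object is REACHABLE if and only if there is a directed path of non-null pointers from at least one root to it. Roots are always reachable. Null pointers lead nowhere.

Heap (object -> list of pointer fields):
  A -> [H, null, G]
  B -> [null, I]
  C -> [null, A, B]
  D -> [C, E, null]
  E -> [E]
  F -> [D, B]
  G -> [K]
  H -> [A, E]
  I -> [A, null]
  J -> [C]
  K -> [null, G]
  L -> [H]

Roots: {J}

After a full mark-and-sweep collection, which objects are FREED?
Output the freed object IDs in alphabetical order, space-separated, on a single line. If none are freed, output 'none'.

Answer: D F L

Derivation:
Roots: J
Mark J: refs=C, marked=J
Mark C: refs=null A B, marked=C J
Mark A: refs=H null G, marked=A C J
Mark B: refs=null I, marked=A B C J
Mark H: refs=A E, marked=A B C H J
Mark G: refs=K, marked=A B C G H J
Mark I: refs=A null, marked=A B C G H I J
Mark E: refs=E, marked=A B C E G H I J
Mark K: refs=null G, marked=A B C E G H I J K
Unmarked (collected): D F L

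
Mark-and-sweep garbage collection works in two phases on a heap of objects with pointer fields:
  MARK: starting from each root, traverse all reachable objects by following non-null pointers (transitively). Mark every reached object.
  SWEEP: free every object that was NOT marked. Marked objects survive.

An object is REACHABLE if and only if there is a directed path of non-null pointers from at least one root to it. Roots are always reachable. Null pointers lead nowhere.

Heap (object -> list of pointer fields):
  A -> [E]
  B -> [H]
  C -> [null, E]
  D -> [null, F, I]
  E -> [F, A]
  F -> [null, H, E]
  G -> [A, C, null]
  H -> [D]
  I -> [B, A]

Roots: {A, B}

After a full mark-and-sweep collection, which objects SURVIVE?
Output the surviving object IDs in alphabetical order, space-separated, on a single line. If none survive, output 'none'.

Answer: A B D E F H I

Derivation:
Roots: A B
Mark A: refs=E, marked=A
Mark B: refs=H, marked=A B
Mark E: refs=F A, marked=A B E
Mark H: refs=D, marked=A B E H
Mark F: refs=null H E, marked=A B E F H
Mark D: refs=null F I, marked=A B D E F H
Mark I: refs=B A, marked=A B D E F H I
Unmarked (collected): C G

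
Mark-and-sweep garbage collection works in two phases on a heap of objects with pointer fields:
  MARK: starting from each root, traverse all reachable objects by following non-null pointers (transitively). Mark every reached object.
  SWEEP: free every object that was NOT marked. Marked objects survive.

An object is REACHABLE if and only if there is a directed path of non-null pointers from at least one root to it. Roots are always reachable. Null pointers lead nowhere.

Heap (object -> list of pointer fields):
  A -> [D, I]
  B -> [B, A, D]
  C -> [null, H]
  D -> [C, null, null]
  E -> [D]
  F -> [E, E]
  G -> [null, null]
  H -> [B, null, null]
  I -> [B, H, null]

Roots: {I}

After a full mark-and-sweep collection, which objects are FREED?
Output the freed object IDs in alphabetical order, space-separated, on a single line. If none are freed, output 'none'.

Answer: E F G

Derivation:
Roots: I
Mark I: refs=B H null, marked=I
Mark B: refs=B A D, marked=B I
Mark H: refs=B null null, marked=B H I
Mark A: refs=D I, marked=A B H I
Mark D: refs=C null null, marked=A B D H I
Mark C: refs=null H, marked=A B C D H I
Unmarked (collected): E F G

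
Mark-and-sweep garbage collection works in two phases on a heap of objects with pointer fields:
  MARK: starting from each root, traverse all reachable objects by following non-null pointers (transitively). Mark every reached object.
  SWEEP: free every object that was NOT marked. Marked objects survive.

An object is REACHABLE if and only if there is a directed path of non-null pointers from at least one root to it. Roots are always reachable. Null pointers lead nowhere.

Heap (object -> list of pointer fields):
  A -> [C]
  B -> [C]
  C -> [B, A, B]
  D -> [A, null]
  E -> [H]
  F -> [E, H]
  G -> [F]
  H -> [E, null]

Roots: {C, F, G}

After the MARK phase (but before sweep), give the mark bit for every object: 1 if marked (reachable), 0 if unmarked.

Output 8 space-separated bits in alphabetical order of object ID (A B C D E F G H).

Answer: 1 1 1 0 1 1 1 1

Derivation:
Roots: C F G
Mark C: refs=B A B, marked=C
Mark F: refs=E H, marked=C F
Mark G: refs=F, marked=C F G
Mark B: refs=C, marked=B C F G
Mark A: refs=C, marked=A B C F G
Mark E: refs=H, marked=A B C E F G
Mark H: refs=E null, marked=A B C E F G H
Unmarked (collected): D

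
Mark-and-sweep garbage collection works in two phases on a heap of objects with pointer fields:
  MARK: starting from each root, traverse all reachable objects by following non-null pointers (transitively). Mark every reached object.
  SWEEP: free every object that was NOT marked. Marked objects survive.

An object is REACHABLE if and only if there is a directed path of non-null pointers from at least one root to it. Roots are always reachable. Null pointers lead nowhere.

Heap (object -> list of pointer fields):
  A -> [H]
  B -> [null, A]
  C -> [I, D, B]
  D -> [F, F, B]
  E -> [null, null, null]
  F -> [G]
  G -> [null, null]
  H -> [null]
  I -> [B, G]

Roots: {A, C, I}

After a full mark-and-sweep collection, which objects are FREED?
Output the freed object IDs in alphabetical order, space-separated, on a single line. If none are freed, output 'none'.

Roots: A C I
Mark A: refs=H, marked=A
Mark C: refs=I D B, marked=A C
Mark I: refs=B G, marked=A C I
Mark H: refs=null, marked=A C H I
Mark D: refs=F F B, marked=A C D H I
Mark B: refs=null A, marked=A B C D H I
Mark G: refs=null null, marked=A B C D G H I
Mark F: refs=G, marked=A B C D F G H I
Unmarked (collected): E

Answer: E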